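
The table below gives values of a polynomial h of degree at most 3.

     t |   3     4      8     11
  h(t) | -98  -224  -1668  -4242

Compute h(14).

Write h(t) = at^3 + bt^2 + ct + d. Substituting each data point gives a linear system:
  27a + 9b + 3c + d = -98
  64a + 16b + 4c + d = -224
  512a + 64b + 8c + d = -1668
  1331a + 121b + 11c + d = -4242
Solving the system yields a = -3, b = -2, c = -1, d = 4.
So h(t) = -3t^3 - 2t^2 - t + 4.
Then h(14) = -8634.

-8634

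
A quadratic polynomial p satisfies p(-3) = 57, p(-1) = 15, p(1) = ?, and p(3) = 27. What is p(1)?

The 3 known points determine the degree-2 polynomial uniquely.
Write p(u) = au^2 + bu + c. Substituting each data point gives a linear system:
  9a - 3b + c = 57
  a - b + c = 15
  9a + 3b + c = 27
Solving the system yields a = 4, b = -5, c = 6.
So p(u) = 4u^2 - 5u + 6.
Then p(1) = 5.

5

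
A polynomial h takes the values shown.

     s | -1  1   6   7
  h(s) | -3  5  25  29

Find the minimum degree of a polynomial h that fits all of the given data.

1

Divided differences on the nodes -1, 1, 6, 7:
  order 0: -3  5  25  29
  order 1: 4  4  4
  order 2: 0  0
  order 3: 0
The order-1 divided differences are all 4 (nonzero) and every higher order vanishes, so the data lies on a polynomial of degree exactly 1.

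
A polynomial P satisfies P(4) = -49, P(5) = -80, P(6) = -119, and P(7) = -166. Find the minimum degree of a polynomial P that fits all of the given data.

2

Forward differences of the values at t = 4, 5, 6, 7:
  P  : -49  -80  -119  -166
  Δ  : -31  -39  -47
  Δ^2: -8  -8
  Δ^3: 0
The second differences are constant (-8) and nonzero, while all higher differences vanish, so the minimal degree is 2.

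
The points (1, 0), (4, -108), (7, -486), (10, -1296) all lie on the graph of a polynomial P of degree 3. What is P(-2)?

Using the Lagrange interpolation formula with nodes 1, 4, 7, 10:
  L_0(u) = (u - 4)(u - 7)(u - 10) / -162
  L_1(u) = (u - 1)(u - 7)(u - 10) / 54
  L_2(u) = (u - 1)(u - 4)(u - 10) / -54
  L_3(u) = (u - 1)(u - 4)(u - 7) / 162
Then P(u) = 0·L_0(u) - 108·L_1(u) - 486·L_2(u) - 1296·L_3(u).
Expanding and collecting terms gives P(u) = -u^3 - 3u^2 + 4.
Evaluating at u = -2: P(-2) = 0.

0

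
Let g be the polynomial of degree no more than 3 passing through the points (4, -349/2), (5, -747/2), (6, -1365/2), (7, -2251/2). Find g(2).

Forward differences of the values at x = 4, 5, 6, 7:
  g  : -349/2  -747/2  -1365/2  -2251/2
  Δ  : -199  -309  -443
  Δ^2: -110  -134
  Δ^3: -24
The third differences are constant, confirming degree 3.
Interpolating (Newton forward form) and evaluating at x = 2 gives g(2) = -21/2.

-21/2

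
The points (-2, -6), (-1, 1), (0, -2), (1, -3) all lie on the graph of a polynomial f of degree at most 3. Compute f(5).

Write f(x) = ax^3 + bx^2 + cx + d. Substituting each data point gives a linear system:
  -8a + 4b - 2c + d = -6
  -a + b - c + d = 1
  d = -2
  a + b + c + d = -3
Solving the system yields a = 2, b = 1, c = -4, d = -2.
So f(x) = 2x^3 + x^2 - 4x - 2.
Then f(5) = 253.

253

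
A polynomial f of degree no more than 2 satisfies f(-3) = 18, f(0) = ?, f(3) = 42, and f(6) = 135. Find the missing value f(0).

On equispaced nodes a degree-2 polynomial has vanishing third forward difference, so
  - f(-3) + 3·f(0) - 3·f(3) + f(6) = 0.
Substituting the known values and solving for f(0):
  3·f(0) = 9
  f(0) = 3.

3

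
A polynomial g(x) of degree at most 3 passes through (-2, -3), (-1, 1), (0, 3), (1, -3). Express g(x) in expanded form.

g(x) = -x^3 - 4x^2 - x + 3

Write g(x) = ax^3 + bx^2 + cx + d. Substituting each data point gives a linear system:
  -8a + 4b - 2c + d = -3
  -a + b - c + d = 1
  d = 3
  a + b + c + d = -3
Solving the system yields a = -1, b = -4, c = -1, d = 3.
So g(x) = -x^3 - 4x^2 - x + 3.
Check: g(-1) = 1. ✓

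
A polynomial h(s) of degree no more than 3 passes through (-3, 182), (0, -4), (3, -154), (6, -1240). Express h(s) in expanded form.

h(s) = -6s^3 + 2s^2 - 2s - 4

Using the Lagrange interpolation formula with nodes -3, 0, 3, 6:
  L_0(s) = s(s - 3)(s - 6) / -162
  L_1(s) = (s + 3)(s - 3)(s - 6) / 54
  L_2(s) = (s + 3)s(s - 6) / -54
  L_3(s) = (s + 3)s(s - 3) / 162
Then h(s) = 182·L_0(s) - 4·L_1(s) - 154·L_2(s) - 1240·L_3(s).
Expanding and collecting terms gives h(s) = -6s^3 + 2s^2 - 2s - 4.
Check: h(3) = -154. ✓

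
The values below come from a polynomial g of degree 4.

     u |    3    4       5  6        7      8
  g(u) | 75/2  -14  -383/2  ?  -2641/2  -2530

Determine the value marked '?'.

On equispaced nodes a degree-4 polynomial has vanishing fifth forward difference, so
  - g(3) + 5·g(4) - 10·g(5) + 10·g(6) - 5·g(7) + g(8) = 0.
Substituting the known values and solving for g(6):
  10·g(6) = -5880
  g(6) = -588.

-588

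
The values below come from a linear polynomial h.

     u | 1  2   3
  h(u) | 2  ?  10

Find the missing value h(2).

The 2 known points determine the degree-1 polynomial uniquely.
Write h(u) = au + b. Substituting each data point gives a linear system:
  a + b = 2
  3a + b = 10
Solving the system yields a = 4, b = -2.
So h(u) = 4u - 2.
Then h(2) = 6.

6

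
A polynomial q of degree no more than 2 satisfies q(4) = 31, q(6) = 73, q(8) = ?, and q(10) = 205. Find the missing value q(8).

The 3 known points determine the degree-2 polynomial uniquely.
Write q(x) = ax^2 + bx + c. Substituting each data point gives a linear system:
  16a + 4b + c = 31
  36a + 6b + c = 73
  100a + 10b + c = 205
Solving the system yields a = 2, b = 1, c = -5.
So q(x) = 2x^2 + x - 5.
Then q(8) = 131.

131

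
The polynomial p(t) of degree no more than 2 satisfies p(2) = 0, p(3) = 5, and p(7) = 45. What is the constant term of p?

-4

Write p(t) = at^2 + bt + c. Substituting each data point gives a linear system:
  4a + 2b + c = 0
  9a + 3b + c = 5
  49a + 7b + c = 45
Solving the system yields a = 1, b = 0, c = -4.
So p(t) = t^2 - 4.
The constant term is -4.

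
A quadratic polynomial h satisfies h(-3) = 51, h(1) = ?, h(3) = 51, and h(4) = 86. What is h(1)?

The 3 known points determine the degree-2 polynomial uniquely.
Write h(t) = at^2 + bt + c. Substituting each data point gives a linear system:
  9a - 3b + c = 51
  9a + 3b + c = 51
  16a + 4b + c = 86
Solving the system yields a = 5, b = 0, c = 6.
So h(t) = 5t² + 6.
Then h(1) = 11.

11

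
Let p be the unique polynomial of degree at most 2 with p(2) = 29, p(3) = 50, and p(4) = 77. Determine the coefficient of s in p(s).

Write p(s) = as^2 + bs + c. Substituting each data point gives a linear system:
  4a + 2b + c = 29
  9a + 3b + c = 50
  16a + 4b + c = 77
Solving the system yields a = 3, b = 6, c = 5.
So p(s) = 3s^2 + 6s + 5.
The coefficient of s is 6.

6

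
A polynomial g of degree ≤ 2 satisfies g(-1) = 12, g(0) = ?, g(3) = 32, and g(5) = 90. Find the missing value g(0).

5

The 3 known points determine the degree-2 polynomial uniquely.
Write g(n) = an^2 + bn + c. Substituting each data point gives a linear system:
  a - b + c = 12
  9a + 3b + c = 32
  25a + 5b + c = 90
Solving the system yields a = 4, b = -3, c = 5.
So g(n) = 4n^2 - 3n + 5.
Then g(0) = 5.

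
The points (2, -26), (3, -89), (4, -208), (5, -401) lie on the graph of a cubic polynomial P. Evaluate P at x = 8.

Forward differences of the values at x = 2, 3, 4, 5:
  P  : -26  -89  -208  -401
  Δ  : -63  -119  -193
  Δ^2: -56  -74
  Δ^3: -18
The third differences are constant, confirming degree 3.
Interpolating (Newton forward form) and evaluating at x = 8 gives P(8) = -1604.

-1604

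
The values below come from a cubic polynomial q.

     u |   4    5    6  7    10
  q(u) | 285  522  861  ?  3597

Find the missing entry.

The 4 known points determine the degree-3 polynomial uniquely.
Write q(u) = au^3 + bu^2 + cu + d. Substituting each data point gives a linear system:
  64a + 16b + 4c + d = 285
  125a + 25b + 5c + d = 522
  216a + 36b + 6c + d = 861
  1000a + 100b + 10c + d = 3597
Solving the system yields a = 3, b = 6, c = 0, d = -3.
So q(u) = 3u^3 + 6u^2 - 3.
Then q(7) = 1320.

1320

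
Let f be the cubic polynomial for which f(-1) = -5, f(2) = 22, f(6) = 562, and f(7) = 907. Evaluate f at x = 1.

7

Using the Lagrange interpolation formula with nodes -1, 2, 6, 7:
  L_0(x) = (x - 2)(x - 6)(x - 7) / -168
  L_1(x) = (x + 1)(x - 6)(x - 7) / 60
  L_2(x) = (x + 1)(x - 2)(x - 7) / -28
  L_3(x) = (x + 1)(x - 2)(x - 6) / 40
Then f(x) = -5·L_0(x) + 22·L_1(x) + 562·L_2(x) + 907·L_3(x).
Expanding and collecting terms gives f(x) = 3x^3 - 3x^2 + 3x + 4.
Evaluating at x = 1: f(1) = 7.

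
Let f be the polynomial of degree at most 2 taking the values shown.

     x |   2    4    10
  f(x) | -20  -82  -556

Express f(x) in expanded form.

Write f(x) = ax^2 + bx + c. Substituting each data point gives a linear system:
  4a + 2b + c = -20
  16a + 4b + c = -82
  100a + 10b + c = -556
Solving the system yields a = -6, b = 5, c = -6.
So f(x) = -6x^2 + 5x - 6.
Check: f(4) = -82. ✓

f(x) = -6x^2 + 5x - 6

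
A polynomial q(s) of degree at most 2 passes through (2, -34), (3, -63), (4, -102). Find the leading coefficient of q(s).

-5

Write q(s) = as^2 + bs + c. Substituting each data point gives a linear system:
  4a + 2b + c = -34
  9a + 3b + c = -63
  16a + 4b + c = -102
Solving the system yields a = -5, b = -4, c = -6.
So q(s) = -5s^2 - 4s - 6.
The leading coefficient is -5.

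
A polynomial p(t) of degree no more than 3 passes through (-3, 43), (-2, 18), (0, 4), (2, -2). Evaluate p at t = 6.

Write p(t) = at^3 + bt^2 + ct + d. Substituting each data point gives a linear system:
  -27a + 9b - 3c + d = 43
  -8a + 4b - 2c + d = 18
  d = 4
  8a + 4b + 2c + d = -2
Solving the system yields a = -1, b = 1, c = -1, d = 4.
So p(t) = -t³ + t² - t + 4.
Then p(6) = -182.

-182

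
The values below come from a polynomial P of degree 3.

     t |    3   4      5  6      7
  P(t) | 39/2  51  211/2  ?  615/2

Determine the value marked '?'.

On equispaced nodes a degree-3 polynomial has vanishing fourth forward difference, so
  P(3) - 4·P(4) + 6·P(5) - 4·P(6) + P(7) = 0.
Substituting the known values and solving for P(6):
  -4·P(6) = -756
  P(6) = 189.

189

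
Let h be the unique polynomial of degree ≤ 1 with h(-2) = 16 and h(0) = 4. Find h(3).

Write h(t) = at + b. Substituting each data point gives a linear system:
  -2a + b = 16
  b = 4
Solving the system yields a = -6, b = 4.
So h(t) = -6t + 4.
Then h(3) = -14.

-14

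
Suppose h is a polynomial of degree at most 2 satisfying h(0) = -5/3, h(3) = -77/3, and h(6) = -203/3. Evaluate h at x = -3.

Using the Lagrange interpolation formula with nodes 0, 3, 6:
  L_0(x) = (x - 3)(x - 6) / 18
  L_1(x) = x(x - 6) / -9
  L_2(x) = x(x - 3) / 18
Then h(x) = -5/3·L_0(x) - 77/3·L_1(x) - 203/3·L_2(x).
Expanding and collecting terms gives h(x) = -x^2 - 5x - 5/3.
Evaluating at x = -3: h(-3) = 13/3.

13/3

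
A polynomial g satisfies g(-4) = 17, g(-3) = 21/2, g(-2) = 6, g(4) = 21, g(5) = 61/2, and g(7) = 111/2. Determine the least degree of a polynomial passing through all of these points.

Divided differences on the nodes -4, -3, -2, 4, 5, 7:
  order 0: 17  21/2  6  21  61/2  111/2
  order 1: -13/2  -9/2  5/2  19/2  25/2
  order 2: 1  1  1  1
  order 3: 0  0  0
  order 4: 0  0
  order 5: 0
The order-2 divided differences are all 1 (nonzero) and every higher order vanishes, so the data lies on a polynomial of degree exactly 2.

2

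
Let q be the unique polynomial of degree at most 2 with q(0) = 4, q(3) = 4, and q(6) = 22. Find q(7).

32

Write q(t) = at^2 + bt + c. Substituting each data point gives a linear system:
  c = 4
  9a + 3b + c = 4
  36a + 6b + c = 22
Solving the system yields a = 1, b = -3, c = 4.
So q(t) = t^2 - 3t + 4.
Then q(7) = 32.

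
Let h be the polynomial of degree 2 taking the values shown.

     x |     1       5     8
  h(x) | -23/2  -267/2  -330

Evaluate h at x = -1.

-21/2

Using the Lagrange interpolation formula with nodes 1, 5, 8:
  L_0(x) = (x - 5)(x - 8) / 28
  L_1(x) = (x - 1)(x - 8) / -12
  L_2(x) = (x - 1)(x - 5) / 21
Then h(x) = -23/2·L_0(x) - 267/2·L_1(x) - 330·L_2(x).
Expanding and collecting terms gives h(x) = -5x^2 - (1/2)x - 6.
Evaluating at x = -1: h(-1) = -21/2.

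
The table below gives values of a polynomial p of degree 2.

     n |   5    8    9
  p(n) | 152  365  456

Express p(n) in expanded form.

p(n) = 5n^2 + 6n - 3

Write p(n) = an^2 + bn + c. Substituting each data point gives a linear system:
  25a + 5b + c = 152
  64a + 8b + c = 365
  81a + 9b + c = 456
Solving the system yields a = 5, b = 6, c = -3.
So p(n) = 5n^2 + 6n - 3.
Check: p(9) = 456. ✓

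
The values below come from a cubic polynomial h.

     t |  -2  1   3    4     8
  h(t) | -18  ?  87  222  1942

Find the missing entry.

3

The 4 known points determine the degree-3 polynomial uniquely.
Write h(t) = at^3 + bt^2 + ct + d. Substituting each data point gives a linear system:
  -8a + 4b - 2c + d = -18
  27a + 9b + 3c + d = 87
  64a + 16b + 4c + d = 222
  512a + 64b + 8c + d = 1942
Solving the system yields a = 4, b = -1, c = -6, d = 6.
So h(t) = 4t^3 - t^2 - 6t + 6.
Then h(1) = 3.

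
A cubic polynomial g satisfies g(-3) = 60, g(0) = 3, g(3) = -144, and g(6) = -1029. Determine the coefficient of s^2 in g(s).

-5

Write g(s) = as^3 + bs^2 + cs + d. Substituting each data point gives a linear system:
  -27a + 9b - 3c + d = 60
  d = 3
  27a + 9b + 3c + d = -144
  216a + 36b + 6c + d = -1029
Solving the system yields a = -4, b = -5, c = 2, d = 3.
So g(s) = -4s³ - 5s² + 2s + 3.
The coefficient of s^2 is -5.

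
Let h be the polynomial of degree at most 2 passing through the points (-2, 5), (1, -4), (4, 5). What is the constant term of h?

-3

Write h(x) = ax^2 + bx + c. Substituting each data point gives a linear system:
  4a - 2b + c = 5
  a + b + c = -4
  16a + 4b + c = 5
Solving the system yields a = 1, b = -2, c = -3.
So h(x) = x^2 - 2x - 3.
The constant term is -3.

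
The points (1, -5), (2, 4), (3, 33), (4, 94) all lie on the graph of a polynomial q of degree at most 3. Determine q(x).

q(x) = 2x^3 - 2x^2 + x - 6

Using the Lagrange interpolation formula with nodes 1, 2, 3, 4:
  L_0(x) = (x - 2)(x - 3)(x - 4) / -6
  L_1(x) = (x - 1)(x - 3)(x - 4) / 2
  L_2(x) = (x - 1)(x - 2)(x - 4) / -2
  L_3(x) = (x - 1)(x - 2)(x - 3) / 6
Then q(x) = -5·L_0(x) + 4·L_1(x) + 33·L_2(x) + 94·L_3(x).
Expanding and collecting terms gives q(x) = 2x³ - 2x² + x - 6.
Check: q(2) = 4. ✓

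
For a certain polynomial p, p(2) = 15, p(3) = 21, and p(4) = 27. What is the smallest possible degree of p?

1

Forward differences of the values at x = 2, 3, 4:
  p  : 15  21  27
  Δ  : 6  6
  Δ^2: 0
The first differences are constant (6) and nonzero, while all higher differences vanish, so the minimal degree is 1.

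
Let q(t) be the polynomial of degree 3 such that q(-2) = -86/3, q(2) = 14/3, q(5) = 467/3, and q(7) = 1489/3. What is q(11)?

6557/3

Using the Lagrange interpolation formula with nodes -2, 2, 5, 7:
  L_0(t) = (t - 2)(t - 5)(t - 7) / -252
  L_1(t) = (t + 2)(t - 5)(t - 7) / 60
  L_2(t) = (t + 2)(t - 2)(t - 7) / -42
  L_3(t) = (t + 2)(t - 2)(t - 5) / 90
Then q(t) = -86/3·L_0(t) + 14/3·L_1(t) + 467/3·L_2(t) + 1489/3·L_3(t).
Expanding and collecting terms gives q(t) = 2t^3 - 4t^2 + (1/3)t + 4.
Evaluating at t = 11: q(11) = 6557/3.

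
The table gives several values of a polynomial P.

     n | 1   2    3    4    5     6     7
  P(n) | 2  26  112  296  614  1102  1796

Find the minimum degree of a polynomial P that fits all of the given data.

3

Forward differences of the values at n = 1, 2, 3, 4, 5, 6, 7:
  P  : 2  26  112  296  614  1102  1796
  Δ  : 24  86  184  318  488  694
  Δ^2: 62  98  134  170  206
  Δ^3: 36  36  36  36
  Δ^4: 0  0  0
  Δ^5: 0  0
  Δ^6: 0
The third differences are constant (36) and nonzero, while all higher differences vanish, so the minimal degree is 3.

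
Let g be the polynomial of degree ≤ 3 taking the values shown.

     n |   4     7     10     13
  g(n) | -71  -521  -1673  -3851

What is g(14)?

Using the Lagrange interpolation formula with nodes 4, 7, 10, 13:
  L_0(n) = (n - 7)(n - 10)(n - 13) / -162
  L_1(n) = (n - 4)(n - 10)(n - 13) / 54
  L_2(n) = (n - 4)(n - 7)(n - 13) / -54
  L_3(n) = (n - 4)(n - 7)(n - 10) / 162
Then g(n) = -71·L_0(n) - 521·L_1(n) - 1673·L_2(n) - 3851·L_3(n).
Expanding and collecting terms gives g(n) = -2n^3 + 3n^2 + 3n - 3.
Evaluating at n = 14: g(14) = -4861.

-4861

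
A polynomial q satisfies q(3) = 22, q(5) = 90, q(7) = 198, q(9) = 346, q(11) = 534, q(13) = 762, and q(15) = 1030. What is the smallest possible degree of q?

Forward differences of the values at x = 3, 5, 7, 9, 11, 13, 15:
  q  : 22  90  198  346  534  762  1030
  Δ  : 68  108  148  188  228  268
  Δ^2: 40  40  40  40  40
  Δ^3: 0  0  0  0
  Δ^4: 0  0  0
  Δ^5: 0  0
  Δ^6: 0
The second differences are constant (40) and nonzero, while all higher differences vanish, so the minimal degree is 2.

2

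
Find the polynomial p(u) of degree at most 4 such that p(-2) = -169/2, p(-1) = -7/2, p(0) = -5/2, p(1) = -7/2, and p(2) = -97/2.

p(u) = -5u^4 + 3u^3 + 4u^2 - 3u - 5/2

Using the Lagrange interpolation formula with nodes -2, -1, 0, 1, 2:
  L_0(u) = (u + 1)u(u - 1)(u - 2) / 24
  L_1(u) = (u + 2)u(u - 1)(u - 2) / -6
  L_2(u) = (u + 2)(u + 1)(u - 1)(u - 2) / 4
  L_3(u) = (u + 2)(u + 1)u(u - 2) / -6
  L_4(u) = (u + 2)(u + 1)u(u - 1) / 24
Then p(u) = -169/2·L_0(u) - 7/2·L_1(u) - 5/2·L_2(u) - 7/2·L_3(u) - 97/2·L_4(u).
Expanding and collecting terms gives p(u) = -5u^4 + 3u^3 + 4u^2 - 3u - 5/2.
Check: p(1) = -7/2. ✓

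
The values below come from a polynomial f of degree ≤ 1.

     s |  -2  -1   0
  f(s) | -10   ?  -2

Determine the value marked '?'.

-6

The 2 known points determine the degree-1 polynomial uniquely.
Write f(s) = as + b. Substituting each data point gives a linear system:
  -2a + b = -10
  b = -2
Solving the system yields a = 4, b = -2.
So f(s) = 4s - 2.
Then f(-1) = -6.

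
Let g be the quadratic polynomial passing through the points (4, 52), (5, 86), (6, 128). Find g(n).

g(n) = 4n^2 - 2n - 4

Using the Lagrange interpolation formula with nodes 4, 5, 6:
  L_0(n) = (n - 5)(n - 6) / 2
  L_1(n) = (n - 4)(n - 6) / -1
  L_2(n) = (n - 4)(n - 5) / 2
Then g(n) = 52·L_0(n) + 86·L_1(n) + 128·L_2(n).
Expanding and collecting terms gives g(n) = 4n^2 - 2n - 4.
Check: g(5) = 86. ✓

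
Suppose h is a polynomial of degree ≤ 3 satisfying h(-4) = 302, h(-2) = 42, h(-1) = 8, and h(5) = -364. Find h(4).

Using the Lagrange interpolation formula with nodes -4, -2, -1, 5:
  L_0(x) = (x + 2)(x + 1)(x - 5) / -54
  L_1(x) = (x + 4)(x + 1)(x - 5) / 14
  L_2(x) = (x + 4)(x + 2)(x - 5) / -18
  L_3(x) = (x + 4)(x + 2)(x + 1) / 378
Then h(x) = 302·L_0(x) + 42·L_1(x) + 8·L_2(x) - 364·L_3(x).
Expanding and collecting terms gives h(x) = -4x³ + 4x² + 6x + 6.
Evaluating at x = 4: h(4) = -162.

-162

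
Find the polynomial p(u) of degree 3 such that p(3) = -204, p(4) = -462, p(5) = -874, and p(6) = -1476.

Write p(u) = au^3 + bu^2 + cu + d. Substituting each data point gives a linear system:
  27a + 9b + 3c + d = -204
  64a + 16b + 4c + d = -462
  125a + 25b + 5c + d = -874
  216a + 36b + 6c + d = -1476
Solving the system yields a = -6, b = -5, c = -1, d = 6.
So p(u) = -6u^3 - 5u^2 - u + 6.
Check: p(5) = -874. ✓

p(u) = -6u^3 - 5u^2 - u + 6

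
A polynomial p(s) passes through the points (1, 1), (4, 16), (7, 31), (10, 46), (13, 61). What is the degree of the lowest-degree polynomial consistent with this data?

1

Forward differences of the values at s = 1, 4, 7, 10, 13:
  p  : 1  16  31  46  61
  Δ  : 15  15  15  15
  Δ^2: 0  0  0
  Δ^3: 0  0
  Δ^4: 0
The first differences are constant (15) and nonzero, while all higher differences vanish, so the minimal degree is 1.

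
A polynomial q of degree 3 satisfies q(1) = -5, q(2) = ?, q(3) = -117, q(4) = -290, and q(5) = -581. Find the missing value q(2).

The 4 known points determine the degree-3 polynomial uniquely.
Write q(s) = as^3 + bs^2 + cs + d. Substituting each data point gives a linear system:
  a + b + c + d = -5
  27a + 9b + 3c + d = -117
  64a + 16b + 4c + d = -290
  125a + 25b + 5c + d = -581
Solving the system yields a = -5, b = 1, c = 5, d = -6.
So q(s) = -5s^3 + s^2 + 5s - 6.
Then q(2) = -32.

-32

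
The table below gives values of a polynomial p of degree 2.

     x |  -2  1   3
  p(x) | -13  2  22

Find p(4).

Using the Lagrange interpolation formula with nodes -2, 1, 3:
  L_0(x) = (x - 1)(x - 3) / 15
  L_1(x) = (x + 2)(x - 3) / -6
  L_2(x) = (x + 2)(x - 1) / 10
Then p(x) = -13·L_0(x) + 2·L_1(x) + 22·L_2(x).
Expanding and collecting terms gives p(x) = x^2 + 6x - 5.
Evaluating at x = 4: p(4) = 35.

35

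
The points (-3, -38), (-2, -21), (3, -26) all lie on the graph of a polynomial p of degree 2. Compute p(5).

Write p(n) = an^2 + bn + c. Substituting each data point gives a linear system:
  9a - 3b + c = -38
  4a - 2b + c = -21
  9a + 3b + c = -26
Solving the system yields a = -3, b = 2, c = -5.
So p(n) = -3n² + 2n - 5.
Then p(5) = -70.

-70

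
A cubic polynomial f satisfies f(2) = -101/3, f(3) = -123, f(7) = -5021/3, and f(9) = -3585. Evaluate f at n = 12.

Using the Lagrange interpolation formula with nodes 2, 3, 7, 9:
  L_0(n) = (n - 3)(n - 7)(n - 9) / -35
  L_1(n) = (n - 2)(n - 7)(n - 9) / 24
  L_2(n) = (n - 2)(n - 3)(n - 9) / -40
  L_3(n) = (n - 2)(n - 3)(n - 7) / 84
Then f(n) = -101/3·L_0(n) - 123·L_1(n) - 5021/3·L_2(n) - 3585·L_3(n).
Expanding and collecting terms gives f(n) = -5n^3 + (1/3)n^2 + 4n - 3.
Evaluating at n = 12: f(12) = -8547.

-8547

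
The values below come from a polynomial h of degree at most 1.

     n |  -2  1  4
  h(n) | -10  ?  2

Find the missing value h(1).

On equispaced nodes a degree-1 polynomial has vanishing second forward difference, so
  h(-2) - 2·h(1) + h(4) = 0.
Substituting the known values and solving for h(1):
  -2·h(1) = 8
  h(1) = -4.

-4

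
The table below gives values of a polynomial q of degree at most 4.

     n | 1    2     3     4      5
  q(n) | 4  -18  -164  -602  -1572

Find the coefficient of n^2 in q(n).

Write q(n) = an^4 + bn^3 + cn^2 + dn + e. Substituting each data point gives a linear system:
  a + b + c + d + e = 4
  16a + 8b + 4c + 2d + e = -18
  81a + 27b + 9c + 3d + e = -164
  256a + 64b + 16c + 4d + e = -602
  625a + 125b + 25c + 5d + e = -1572
Solving the system yields a = -3, b = 2, c = 1, d = 6, e = -2.
So q(n) = -3n^4 + 2n^3 + n^2 + 6n - 2.
The coefficient of n^2 is 1.

1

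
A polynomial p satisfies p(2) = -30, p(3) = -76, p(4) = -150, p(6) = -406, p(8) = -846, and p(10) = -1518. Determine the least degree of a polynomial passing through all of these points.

3

Divided differences on the nodes 2, 3, 4, 6, 8, 10:
  order 0: -30  -76  -150  -406  -846  -1518
  order 1: -46  -74  -128  -220  -336
  order 2: -14  -18  -23  -29
  order 3: -1  -1  -1
  order 4: 0  0
  order 5: 0
The order-3 divided differences are all -1 (nonzero) and every higher order vanishes, so the data lies on a polynomial of degree exactly 3.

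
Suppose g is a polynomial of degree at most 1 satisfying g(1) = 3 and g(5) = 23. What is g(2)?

8

Write g(x) = ax + b. Substituting each data point gives a linear system:
  a + b = 3
  5a + b = 23
Solving the system yields a = 5, b = -2.
So g(x) = 5x - 2.
Then g(2) = 8.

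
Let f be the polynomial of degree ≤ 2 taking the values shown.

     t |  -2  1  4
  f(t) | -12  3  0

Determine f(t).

Write f(t) = at^2 + bt + c. Substituting each data point gives a linear system:
  4a - 2b + c = -12
  a + b + c = 3
  16a + 4b + c = 0
Solving the system yields a = -1, b = 4, c = 0.
So f(t) = -t² + 4t.
Check: f(-2) = -12. ✓

f(t) = -t^2 + 4t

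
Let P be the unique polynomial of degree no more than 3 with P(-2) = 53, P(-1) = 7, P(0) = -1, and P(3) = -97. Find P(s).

P(s) = -5s^3 + 4s^2 + s - 1

Write P(s) = as^3 + bs^2 + cs + d. Substituting each data point gives a linear system:
  -8a + 4b - 2c + d = 53
  -a + b - c + d = 7
  d = -1
  27a + 9b + 3c + d = -97
Solving the system yields a = -5, b = 4, c = 1, d = -1.
So P(s) = -5s^3 + 4s^2 + s - 1.
Check: P(0) = -1. ✓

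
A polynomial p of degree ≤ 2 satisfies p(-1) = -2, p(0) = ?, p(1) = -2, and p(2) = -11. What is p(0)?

On equispaced nodes a degree-2 polynomial has vanishing third forward difference, so
  - p(-1) + 3·p(0) - 3·p(1) + p(2) = 0.
Substituting the known values and solving for p(0):
  3·p(0) = 3
  p(0) = 1.

1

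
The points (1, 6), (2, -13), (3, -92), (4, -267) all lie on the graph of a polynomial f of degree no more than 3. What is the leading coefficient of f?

-6

Write f(t) = at^3 + bt^2 + ct + d. Substituting each data point gives a linear system:
  a + b + c + d = 6
  8a + 4b + 2c + d = -13
  27a + 9b + 3c + d = -92
  64a + 16b + 4c + d = -267
Solving the system yields a = -6, b = 6, c = 5, d = 1.
So f(t) = -6t^3 + 6t^2 + 5t + 1.
The leading coefficient is -6.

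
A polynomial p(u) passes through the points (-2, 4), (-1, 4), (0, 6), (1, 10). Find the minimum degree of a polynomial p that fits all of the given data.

Forward differences of the values at u = -2, -1, 0, 1:
  p  : 4  4  6  10
  Δ  : 0  2  4
  Δ^2: 2  2
  Δ^3: 0
The second differences are constant (2) and nonzero, while all higher differences vanish, so the minimal degree is 2.

2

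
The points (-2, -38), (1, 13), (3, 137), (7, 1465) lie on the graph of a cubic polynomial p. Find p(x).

p(x) = 4x^3 + x^2 + 6x + 2

Write p(x) = ax^3 + bx^2 + cx + d. Substituting each data point gives a linear system:
  -8a + 4b - 2c + d = -38
  a + b + c + d = 13
  27a + 9b + 3c + d = 137
  343a + 49b + 7c + d = 1465
Solving the system yields a = 4, b = 1, c = 6, d = 2.
So p(x) = 4x^3 + x^2 + 6x + 2.
Check: p(-2) = -38. ✓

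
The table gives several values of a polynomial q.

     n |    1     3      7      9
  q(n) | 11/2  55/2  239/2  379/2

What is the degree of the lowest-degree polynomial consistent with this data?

2

Divided differences on the nodes 1, 3, 7, 9:
  order 0: 11/2  55/2  239/2  379/2
  order 1: 11  23  35
  order 2: 2  2
  order 3: 0
The order-2 divided differences are all 2 (nonzero) and every higher order vanishes, so the data lies on a polynomial of degree exactly 2.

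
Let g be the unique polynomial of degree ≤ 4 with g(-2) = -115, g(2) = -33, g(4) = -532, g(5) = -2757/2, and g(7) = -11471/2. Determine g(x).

Using the Lagrange interpolation formula with nodes -2, 2, 4, 5, 7:
  L_0(x) = (x - 2)(x - 4)(x - 5)(x - 7) / 1512
  L_1(x) = (x + 2)(x - 4)(x - 5)(x - 7) / -120
  L_2(x) = (x + 2)(x - 2)(x - 5)(x - 7) / 36
  L_3(x) = (x + 2)(x - 2)(x - 4)(x - 7) / -42
  L_4(x) = (x + 2)(x - 2)(x - 4)(x - 5) / 270
Then g(x) = -115·L_0(x) - 33·L_1(x) - 532·L_2(x) - 2757/2·L_3(x) - 11471/2·L_4(x).
Expanding and collecting terms gives g(x) = -3x^4 + 5x^3 - 5x^2 + (1/2)x - 6.
Check: g(5) = -2757/2. ✓

g(x) = -3x^4 + 5x^3 - 5x^2 + (1/2)x - 6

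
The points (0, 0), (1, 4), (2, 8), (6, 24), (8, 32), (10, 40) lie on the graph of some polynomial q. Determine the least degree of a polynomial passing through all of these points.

1

Divided differences on the nodes 0, 1, 2, 6, 8, 10:
  order 0: 0  4  8  24  32  40
  order 1: 4  4  4  4  4
  order 2: 0  0  0  0
  order 3: 0  0  0
  order 4: 0  0
  order 5: 0
The order-1 divided differences are all 4 (nonzero) and every higher order vanishes, so the data lies on a polynomial of degree exactly 1.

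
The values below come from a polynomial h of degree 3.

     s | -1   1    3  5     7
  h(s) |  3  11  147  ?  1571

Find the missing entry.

603

The 4 known points determine the degree-3 polynomial uniquely.
Write h(s) = as^3 + bs^2 + cs + d. Substituting each data point gives a linear system:
  -a + b - c + d = 3
  a + b + c + d = 11
  27a + 9b + 3c + d = 147
  343a + 49b + 7c + d = 1571
Solving the system yields a = 4, b = 4, c = 0, d = 3.
So h(s) = 4s^3 + 4s^2 + 3.
Then h(5) = 603.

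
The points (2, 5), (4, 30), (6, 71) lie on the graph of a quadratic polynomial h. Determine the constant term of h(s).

Write h(s) = as^2 + bs + c. Substituting each data point gives a linear system:
  4a + 2b + c = 5
  16a + 4b + c = 30
  36a + 6b + c = 71
Solving the system yields a = 2, b = 1/2, c = -4.
So h(s) = 2s² + (1/2)s - 4.
The constant term is -4.

-4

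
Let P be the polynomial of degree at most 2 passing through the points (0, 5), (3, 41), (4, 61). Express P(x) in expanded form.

P(x) = 2x^2 + 6x + 5

Using the Lagrange interpolation formula with nodes 0, 3, 4:
  L_0(x) = (x - 3)(x - 4) / 12
  L_1(x) = x(x - 4) / -3
  L_2(x) = x(x - 3) / 4
Then P(x) = 5·L_0(x) + 41·L_1(x) + 61·L_2(x).
Expanding and collecting terms gives P(x) = 2x^2 + 6x + 5.
Check: P(0) = 5. ✓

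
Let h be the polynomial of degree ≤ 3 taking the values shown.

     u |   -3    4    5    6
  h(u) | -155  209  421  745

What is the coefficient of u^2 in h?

-4

Write h(u) = au^3 + bu^2 + cu + d. Substituting each data point gives a linear system:
  -27a + 9b - 3c + d = -155
  64a + 16b + 4c + d = 209
  125a + 25b + 5c + d = 421
  216a + 36b + 6c + d = 745
Solving the system yields a = 4, b = -4, c = 4, d = 1.
So h(u) = 4u^3 - 4u^2 + 4u + 1.
The coefficient of u^2 is -4.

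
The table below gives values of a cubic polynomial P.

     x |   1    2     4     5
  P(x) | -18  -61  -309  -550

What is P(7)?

Using the Lagrange interpolation formula with nodes 1, 2, 4, 5:
  L_0(x) = (x - 2)(x - 4)(x - 5) / -12
  L_1(x) = (x - 1)(x - 4)(x - 5) / 6
  L_2(x) = (x - 1)(x - 2)(x - 5) / -6
  L_3(x) = (x - 1)(x - 2)(x - 4) / 12
Then P(x) = -18·L_0(x) - 61·L_1(x) - 309·L_2(x) - 550·L_3(x).
Expanding and collecting terms gives P(x) = -3x^3 - 6x^2 - 4x - 5.
Evaluating at x = 7: P(7) = -1356.

-1356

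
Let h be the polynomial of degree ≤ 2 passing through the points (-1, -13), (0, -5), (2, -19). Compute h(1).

Write h(t) = at^2 + bt + c. Substituting each data point gives a linear system:
  a - b + c = -13
  c = -5
  4a + 2b + c = -19
Solving the system yields a = -5, b = 3, c = -5.
So h(t) = -5t^2 + 3t - 5.
Then h(1) = -7.

-7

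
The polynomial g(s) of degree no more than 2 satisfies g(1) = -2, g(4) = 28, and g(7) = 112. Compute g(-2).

22

Write g(s) = as^2 + bs + c. Substituting each data point gives a linear system:
  a + b + c = -2
  16a + 4b + c = 28
  49a + 7b + c = 112
Solving the system yields a = 3, b = -5, c = 0.
So g(s) = 3s^2 - 5s.
Then g(-2) = 22.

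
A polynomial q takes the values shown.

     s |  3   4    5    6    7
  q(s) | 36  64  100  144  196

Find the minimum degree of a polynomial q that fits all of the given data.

2

Forward differences of the values at s = 3, 4, 5, 6, 7:
  q  : 36  64  100  144  196
  Δ  : 28  36  44  52
  Δ^2: 8  8  8
  Δ^3: 0  0
  Δ^4: 0
The second differences are constant (8) and nonzero, while all higher differences vanish, so the minimal degree is 2.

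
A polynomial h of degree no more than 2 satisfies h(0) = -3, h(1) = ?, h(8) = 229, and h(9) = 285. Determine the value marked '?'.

The 3 known points determine the degree-2 polynomial uniquely.
Write h(s) = as^2 + bs + c. Substituting each data point gives a linear system:
  c = -3
  64a + 8b + c = 229
  81a + 9b + c = 285
Solving the system yields a = 3, b = 5, c = -3.
So h(s) = 3s^2 + 5s - 3.
Then h(1) = 5.

5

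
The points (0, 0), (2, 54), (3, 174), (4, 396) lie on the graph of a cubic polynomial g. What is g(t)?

Write g(t) = at^3 + bt^2 + ct + d. Substituting each data point gives a linear system:
  d = 0
  8a + 4b + 2c + d = 54
  27a + 9b + 3c + d = 174
  64a + 16b + 4c + d = 396
Solving the system yields a = 5, b = 6, c = -5, d = 0.
So g(t) = 5t³ + 6t² - 5t.
Check: g(0) = 0. ✓

g(t) = 5t^3 + 6t^2 - 5t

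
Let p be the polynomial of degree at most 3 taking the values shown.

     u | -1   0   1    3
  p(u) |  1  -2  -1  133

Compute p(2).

34

Using the Lagrange interpolation formula with nodes -1, 0, 1, 3:
  L_0(u) = u(u - 1)(u - 3) / -8
  L_1(u) = (u + 1)(u - 1)(u - 3) / 3
  L_2(u) = (u + 1)u(u - 3) / -4
  L_3(u) = (u + 1)u(u - 1) / 24
Then p(u) = 1·L_0(u) - 2·L_1(u) - 1·L_2(u) + 133·L_3(u).
Expanding and collecting terms gives p(u) = 5u^3 + 2u^2 - 6u - 2.
Evaluating at u = 2: p(2) = 34.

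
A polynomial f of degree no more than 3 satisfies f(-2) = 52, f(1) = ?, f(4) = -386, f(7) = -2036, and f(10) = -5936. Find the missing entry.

The 4 known points determine the degree-3 polynomial uniquely.
Write f(n) = an^3 + bn^2 + cn + d. Substituting each data point gives a linear system:
  -8a + 4b - 2c + d = 52
  64a + 16b + 4c + d = -386
  343a + 49b + 7c + d = -2036
  1000a + 100b + 10c + d = -5936
Solving the system yields a = -6, b = 1, c = -3, d = -6.
So f(n) = -6n^3 + n^2 - 3n - 6.
Then f(1) = -14.

-14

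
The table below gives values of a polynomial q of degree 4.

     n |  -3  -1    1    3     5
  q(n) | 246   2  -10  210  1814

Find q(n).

Write q(n) = an^4 + bn^3 + cn^2 + dn + e. Substituting each data point gives a linear system:
  81a - 27b + 9c - 3d + e = 246
  a - b + c - d + e = 2
  a + b + c + d + e = -10
  81a + 27b + 9c + 3d + e = 210
  625a + 125b + 25c + 5d + e = 1814
Solving the system yields a = 3, b = 0, c = -1, d = -6, e = -6.
So q(n) = 3n^4 - n^2 - 6n - 6.
Check: q(1) = -10. ✓

q(n) = 3n^4 - n^2 - 6n - 6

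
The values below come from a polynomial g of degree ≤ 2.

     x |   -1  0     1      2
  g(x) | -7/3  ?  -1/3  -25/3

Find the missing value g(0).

The 3 known points determine the degree-2 polynomial uniquely.
Write g(x) = ax^2 + bx + c. Substituting each data point gives a linear system:
  a - b + c = -7/3
  a + b + c = -1/3
  4a + 2b + c = -25/3
Solving the system yields a = -3, b = 1, c = 5/3.
So g(x) = -3x^2 + x + 5/3.
Then g(0) = 5/3.

5/3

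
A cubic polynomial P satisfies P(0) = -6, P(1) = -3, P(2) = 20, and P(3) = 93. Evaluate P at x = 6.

912

Using the Lagrange interpolation formula with nodes 0, 1, 2, 3:
  L_0(x) = (x - 1)(x - 2)(x - 3) / -6
  L_1(x) = x(x - 2)(x - 3) / 2
  L_2(x) = x(x - 1)(x - 3) / -2
  L_3(x) = x(x - 1)(x - 2) / 6
Then P(x) = -6·L_0(x) - 3·L_1(x) + 20·L_2(x) + 93·L_3(x).
Expanding and collecting terms gives P(x) = 5x^3 - 5x^2 + 3x - 6.
Evaluating at x = 6: P(6) = 912.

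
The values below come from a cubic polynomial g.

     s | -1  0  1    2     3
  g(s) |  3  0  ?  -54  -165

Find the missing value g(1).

-9

On equispaced nodes a degree-3 polynomial has vanishing fourth forward difference, so
  g(-1) - 4·g(0) + 6·g(1) - 4·g(2) + g(3) = 0.
Substituting the known values and solving for g(1):
  6·g(1) = -54
  g(1) = -9.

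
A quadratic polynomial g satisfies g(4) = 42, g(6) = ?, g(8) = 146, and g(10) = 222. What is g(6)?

On equispaced nodes a degree-2 polynomial has vanishing third forward difference, so
  - g(4) + 3·g(6) - 3·g(8) + g(10) = 0.
Substituting the known values and solving for g(6):
  3·g(6) = 258
  g(6) = 86.

86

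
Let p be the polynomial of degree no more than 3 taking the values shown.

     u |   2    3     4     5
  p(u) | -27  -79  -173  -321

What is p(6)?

-535

Forward differences of the values at u = 2, 3, 4, 5:
  p  : -27  -79  -173  -321
  Δ  : -52  -94  -148
  Δ^2: -42  -54
  Δ^3: -12
The third differences are constant, confirming degree 3.
Interpolating (Newton forward form) and evaluating at u = 6 gives p(6) = -535.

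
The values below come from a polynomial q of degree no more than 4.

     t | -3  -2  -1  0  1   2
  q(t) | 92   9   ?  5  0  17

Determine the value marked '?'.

The 5 known points determine the degree-4 polynomial uniquely.
Write q(t) = at^4 + bt^3 + ct^2 + dt + e. Substituting each data point gives a linear system:
  81a - 27b + 9c - 3d + e = 92
  16a - 8b + 4c - 2d + e = 9
  e = 5
  a + b + c + d + e = 0
  16a + 8b + 4c + 2d + e = 17
Solving the system yields a = 2, b = 1, c = -6, d = -2, e = 5.
So q(t) = 2t^4 + t^3 - 6t^2 - 2t + 5.
Then q(-1) = 2.

2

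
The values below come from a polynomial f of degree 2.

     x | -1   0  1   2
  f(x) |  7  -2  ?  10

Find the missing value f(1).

-1

On equispaced nodes a degree-2 polynomial has vanishing third forward difference, so
  - f(-1) + 3·f(0) - 3·f(1) + f(2) = 0.
Substituting the known values and solving for f(1):
  -3·f(1) = 3
  f(1) = -1.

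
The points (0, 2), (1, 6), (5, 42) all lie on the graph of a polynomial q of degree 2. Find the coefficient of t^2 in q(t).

1

Write q(t) = at^2 + bt + c. Substituting each data point gives a linear system:
  c = 2
  a + b + c = 6
  25a + 5b + c = 42
Solving the system yields a = 1, b = 3, c = 2.
So q(t) = t^2 + 3t + 2.
The leading coefficient is 1.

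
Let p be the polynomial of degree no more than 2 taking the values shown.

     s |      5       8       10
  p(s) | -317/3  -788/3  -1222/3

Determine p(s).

p(s) = -4s^2 - (1/3)s - 4

Using the Lagrange interpolation formula with nodes 5, 8, 10:
  L_0(s) = (s - 8)(s - 10) / 15
  L_1(s) = (s - 5)(s - 10) / -6
  L_2(s) = (s - 5)(s - 8) / 10
Then p(s) = -317/3·L_0(s) - 788/3·L_1(s) - 1222/3·L_2(s).
Expanding and collecting terms gives p(s) = -4s² - (1/3)s - 4.
Check: p(5) = -317/3. ✓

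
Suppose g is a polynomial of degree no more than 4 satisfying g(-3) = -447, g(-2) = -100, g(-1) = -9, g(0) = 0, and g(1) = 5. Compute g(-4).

Using the Lagrange interpolation formula with nodes -3, -2, -1, 0, 1:
  L_0(t) = (t + 2)(t + 1)t(t - 1) / 24
  L_1(t) = (t + 3)(t + 1)t(t - 1) / -6
  L_2(t) = (t + 3)(t + 2)t(t - 1) / 4
  L_3(t) = (t + 3)(t + 2)(t + 1)(t - 1) / -6
  L_4(t) = (t + 3)(t + 2)(t + 1)t / 24
Then g(t) = -447·L_0(t) - 100·L_1(t) - 9·L_2(t) + 0·L_3(t) + 5·L_4(t).
Expanding and collecting terms gives g(t) = -4t^4 + 5t^3 + 2t^2 + 2t.
Evaluating at t = -4: g(-4) = -1320.

-1320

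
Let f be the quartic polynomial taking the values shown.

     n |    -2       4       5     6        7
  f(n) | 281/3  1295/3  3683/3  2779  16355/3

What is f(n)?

Write f(n) = an^4 + bn^3 + cn^2 + dn + e. Substituting each data point gives a linear system:
  16a - 8b + 4c - 2d + e = 281/3
  256a + 64b + 16c + 4d + e = 1295/3
  625a + 125b + 25c + 5d + e = 3683/3
  1296a + 216b + 36c + 6d + e = 2779
  2401a + 343b + 49c + 7d + e = 16355/3
Solving the system yields a = 3, b = -5, c = -1/3, d = -3, e = 1.
So f(n) = 3n⁴ - 5n³ - (1/3)n² - 3n + 1.
Check: f(4) = 1295/3. ✓

f(n) = 3n^4 - 5n^3 - (1/3)n^2 - 3n + 1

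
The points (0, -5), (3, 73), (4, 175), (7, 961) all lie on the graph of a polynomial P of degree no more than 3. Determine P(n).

P(n) = 3n^3 - 2n^2 + 5n - 5

Write P(n) = an^3 + bn^2 + cn + d. Substituting each data point gives a linear system:
  d = -5
  27a + 9b + 3c + d = 73
  64a + 16b + 4c + d = 175
  343a + 49b + 7c + d = 961
Solving the system yields a = 3, b = -2, c = 5, d = -5.
So P(n) = 3n³ - 2n² + 5n - 5.
Check: P(0) = -5. ✓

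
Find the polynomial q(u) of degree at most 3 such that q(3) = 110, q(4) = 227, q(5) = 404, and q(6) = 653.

q(u) = 2u^3 + 6u^2 + u - 1

Using the Lagrange interpolation formula with nodes 3, 4, 5, 6:
  L_0(u) = (u - 4)(u - 5)(u - 6) / -6
  L_1(u) = (u - 3)(u - 5)(u - 6) / 2
  L_2(u) = (u - 3)(u - 4)(u - 6) / -2
  L_3(u) = (u - 3)(u - 4)(u - 5) / 6
Then q(u) = 110·L_0(u) + 227·L_1(u) + 404·L_2(u) + 653·L_3(u).
Expanding and collecting terms gives q(u) = 2u^3 + 6u^2 + u - 1.
Check: q(6) = 653. ✓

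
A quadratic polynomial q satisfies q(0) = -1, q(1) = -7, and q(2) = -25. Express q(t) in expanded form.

q(t) = -6t^2 - 1

Using the Lagrange interpolation formula with nodes 0, 1, 2:
  L_0(t) = (t - 1)(t - 2) / 2
  L_1(t) = t(t - 2) / -1
  L_2(t) = t(t - 1) / 2
Then q(t) = -1·L_0(t) - 7·L_1(t) - 25·L_2(t).
Expanding and collecting terms gives q(t) = -6t² - 1.
Check: q(1) = -7. ✓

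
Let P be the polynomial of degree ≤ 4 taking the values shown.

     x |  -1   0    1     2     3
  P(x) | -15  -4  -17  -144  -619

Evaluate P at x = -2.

-104

Using the Lagrange interpolation formula with nodes -1, 0, 1, 2, 3:
  L_0(x) = x(x - 1)(x - 2)(x - 3) / 24
  L_1(x) = (x + 1)(x - 1)(x - 2)(x - 3) / -6
  L_2(x) = (x + 1)x(x - 2)(x - 3) / 4
  L_3(x) = (x + 1)x(x - 1)(x - 3) / -6
  L_4(x) = (x + 1)x(x - 1)(x - 2) / 24
Then P(x) = -15·L_0(x) - 4·L_1(x) - 17·L_2(x) - 144·L_3(x) - 619·L_4(x).
Expanding and collecting terms gives P(x) = -6x⁴ - 3x³ - 6x² + 2x - 4.
Evaluating at x = -2: P(-2) = -104.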